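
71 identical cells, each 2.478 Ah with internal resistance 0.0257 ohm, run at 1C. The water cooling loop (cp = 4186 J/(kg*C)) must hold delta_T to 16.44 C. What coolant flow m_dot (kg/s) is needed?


Step 1: I = 1 * 2.478 = 2.478 A
Step 2: Q_cell = I^2 * R = 2.478^2 * 0.0257 = 0.15781 W
Step 3: Q_total = 71 * 0.15781 = 11.205 W
Step 4: m_dot = Q_total / (cp * dT) = 11.205 / (4186 * 16.44) = 1.628e-04 kg/s

1.628e-04 kg/s


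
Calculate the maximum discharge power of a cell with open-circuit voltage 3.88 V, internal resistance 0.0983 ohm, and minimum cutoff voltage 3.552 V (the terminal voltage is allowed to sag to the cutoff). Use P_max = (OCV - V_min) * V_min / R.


dV = OCV - V_min = 0.328 V (so I_max = dV / R)
P_max = dV * V_min / R = 0.328 * 3.552 / 0.0983 = 11.85 W

11.85 W


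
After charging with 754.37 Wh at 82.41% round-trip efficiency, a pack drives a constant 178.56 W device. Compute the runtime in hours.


Step 1: E_discharge = eta/100 * E_charge = 82.41/100 * 754.37 = 621.68 Wh
Step 2: t = E_discharge / P = 621.68 / 178.56 = 3.482 hr

3.482 hr


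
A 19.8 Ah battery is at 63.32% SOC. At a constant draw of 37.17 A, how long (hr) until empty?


Step 1: remaining = SOC/100 * C_total = 63.32/100 * 19.8 = 12.537 Ah
Step 2: t = remaining / I = 12.537 / 37.17 = 0.3373 hr

0.3373 hr


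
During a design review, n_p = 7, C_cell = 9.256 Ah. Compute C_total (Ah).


C_total = 7 * 9.256 = 64.792 Ah

64.792 Ah


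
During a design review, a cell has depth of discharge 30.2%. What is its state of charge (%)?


SOC = 100 - DOD = 100 - 30.2 = 69.8%

69.8%


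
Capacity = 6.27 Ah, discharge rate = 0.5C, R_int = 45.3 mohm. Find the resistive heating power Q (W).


Convert: R = 45.3 mohm = 0.0453 ohm
Step 1: I = C_rate * capacity = 0.5 * 6.27 = 3.135 A
Step 2: Q = I^2 * R = 3.135^2 * 0.0453 = 9.8282 * 0.0453 = 0.4452 W

0.4452 W


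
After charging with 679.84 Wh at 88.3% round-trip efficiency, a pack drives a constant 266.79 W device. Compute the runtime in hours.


Step 1: E_discharge = eta/100 * E_charge = 88.3/100 * 679.84 = 600.3 Wh
Step 2: t = E_discharge / P = 600.3 / 266.79 = 2.250 hr

2.250 hr


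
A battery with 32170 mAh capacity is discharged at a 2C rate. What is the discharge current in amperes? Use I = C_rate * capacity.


Convert: capacity = 32170 mAh = 32.17 Ah
I = C_rate * capacity = 2 * 32.17 = 64.34 A

64.34 A


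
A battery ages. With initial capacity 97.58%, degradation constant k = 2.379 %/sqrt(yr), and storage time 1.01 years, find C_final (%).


sqrt(t) = sqrt(1.01) = 1.005
C_final = 97.58 - 2.379 * 1.005 = 95.19%

95.19%


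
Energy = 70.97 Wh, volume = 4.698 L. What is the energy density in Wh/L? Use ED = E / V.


ED = E / V = 70.97 / 4.698 = 15.11 Wh/L

15.11 Wh/L


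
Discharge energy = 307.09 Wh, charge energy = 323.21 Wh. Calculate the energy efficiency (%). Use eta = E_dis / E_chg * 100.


eta_e = E_dis / E_chg * 100 = 307.09 / 323.21 * 100 = 95.01%

95.01%


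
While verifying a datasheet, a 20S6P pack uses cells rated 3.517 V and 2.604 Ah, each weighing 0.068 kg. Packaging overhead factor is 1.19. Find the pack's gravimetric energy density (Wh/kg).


Step 1: V_pack = 20 * 3.517 = 70.34 V
Step 2: C_pack = 6 * 2.604 = 15.624 Ah
Step 3: E_pack = V_pack * C_pack = 70.34 * 15.624 = 1099 Wh
Step 4: m_pack = 20 * 6 * 0.068 * 1.19 = 9.7104 kg
Step 5: ED = E_pack / m_pack = 1099 / 9.7104 = 113.2 Wh/kg

113.2 Wh/kg


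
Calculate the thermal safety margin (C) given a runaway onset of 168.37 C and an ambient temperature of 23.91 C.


margin = T_onset - T_ambient = 168.37 - 23.91 = 144.46 C

144.46 C


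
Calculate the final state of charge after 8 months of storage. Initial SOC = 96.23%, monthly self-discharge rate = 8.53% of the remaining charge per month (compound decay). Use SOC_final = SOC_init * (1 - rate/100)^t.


decay = (1 - 8.53/100)^8 = 0.49004
SOC_final = 96.23 * 0.49004 = 47.16%

47.16%


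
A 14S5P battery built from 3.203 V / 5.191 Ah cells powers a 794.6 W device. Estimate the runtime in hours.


Step 1: E_pack = Ns * V_cell * Np * C_cell = 14 * 3.203 * 5 * 5.191 = 1163.9 Wh
Step 2: t = E_pack / P = 1163.9 / 794.6 = 1.465 hr

1.465 hr


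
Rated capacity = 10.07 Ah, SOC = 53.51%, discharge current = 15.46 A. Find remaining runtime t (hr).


Step 1: remaining = SOC/100 * C_total = 53.51/100 * 10.07 = 5.3885 Ah
Step 2: t = remaining / I = 5.3885 / 15.46 = 0.3485 hr

0.3485 hr


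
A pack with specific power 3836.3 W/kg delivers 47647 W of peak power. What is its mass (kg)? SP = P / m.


m = P / SP = 47647 / 3836.3 = 12.42 kg

12.42 kg


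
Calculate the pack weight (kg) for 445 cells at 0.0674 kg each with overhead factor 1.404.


Cell mass sum = 445 * 0.0674 = 29.993 kg
With overhead 1.404: m_pack = 29.993 * 1.404 = 42.11 kg

42.11 kg


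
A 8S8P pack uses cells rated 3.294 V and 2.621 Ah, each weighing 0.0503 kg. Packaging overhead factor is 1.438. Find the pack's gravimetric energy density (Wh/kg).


Step 1: V_pack = 8 * 3.294 = 26.352 V
Step 2: C_pack = 8 * 2.621 = 20.968 Ah
Step 3: E_pack = V_pack * C_pack = 26.352 * 20.968 = 552.55 Wh
Step 4: m_pack = 8 * 8 * 0.0503 * 1.438 = 4.6292 kg
Step 5: ED = E_pack / m_pack = 552.55 / 4.6292 = 119.4 Wh/kg

119.4 Wh/kg


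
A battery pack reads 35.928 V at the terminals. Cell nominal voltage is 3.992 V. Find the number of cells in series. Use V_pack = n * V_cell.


n = V_pack / V_cell = 35.928 / 3.992 = 9

9


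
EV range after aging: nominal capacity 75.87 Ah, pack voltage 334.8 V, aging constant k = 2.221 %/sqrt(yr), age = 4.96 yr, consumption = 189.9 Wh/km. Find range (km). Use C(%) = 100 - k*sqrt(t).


Step 1: capacity retention = 100 - 2.221 * sqrt(4.96) = 100 - 2.221 * 2.2271 = 95.054%
Step 2: C_now = 75.87 * 95.054/100 = 72.117 Ah
Step 3: E_pack = V * C_now = 334.8 * 72.117 = 24145 Wh
Step 4: range = E_pack / consumption = 24145 / 189.9 = 127.1 km

127.1 km


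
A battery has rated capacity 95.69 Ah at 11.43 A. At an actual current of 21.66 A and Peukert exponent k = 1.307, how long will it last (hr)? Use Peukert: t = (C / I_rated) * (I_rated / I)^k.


Step 1: t_rated = C / I_rated = 95.69 / 11.43 = 8.3718 hr
Step 2: ratio = 11.43 / 21.66 = 0.5277
Step 3: ratio^k = 0.5277^1.307 = 0.43367
Step 4: t = t_rated * ratio^k = 8.3718 * 0.43367 = 3.631 hr

3.631 hr


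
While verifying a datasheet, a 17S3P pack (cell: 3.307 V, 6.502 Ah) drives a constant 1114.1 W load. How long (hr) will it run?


Step 1: E_pack = Ns * V_cell * Np * C_cell = 17 * 3.307 * 3 * 6.502 = 1096.6 Wh
Step 2: t = E_pack / P = 1096.6 / 1114.1 = 0.9843 hr

0.9843 hr


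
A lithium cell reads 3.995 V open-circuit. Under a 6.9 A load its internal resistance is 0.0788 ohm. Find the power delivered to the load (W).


Step 1: V_terminal = OCV - I*R = 3.995 - 6.9 * 0.0788 = 3.4513 V
Step 2: P_out = V_terminal * I = 3.4513 * 6.9 = 23.81 W

23.81 W


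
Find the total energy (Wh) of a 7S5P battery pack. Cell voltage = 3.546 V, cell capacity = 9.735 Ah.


E = Ns * Vcell * Np * Ccell = 7 * 3.546 * 5 * 9.735 = 1208 Wh

1208 Wh


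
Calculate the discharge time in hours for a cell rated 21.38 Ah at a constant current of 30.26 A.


t = capacity / current = 21.38 / 30.26 = 0.7065 hr

0.7065 hr


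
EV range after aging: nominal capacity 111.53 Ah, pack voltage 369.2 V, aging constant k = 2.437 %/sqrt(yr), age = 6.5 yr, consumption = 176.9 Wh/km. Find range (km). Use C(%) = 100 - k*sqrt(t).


Step 1: capacity retention = 100 - 2.437 * sqrt(6.5) = 100 - 2.437 * 2.5495 = 93.787%
Step 2: C_now = 111.53 * 93.787/100 = 104.6 Ah
Step 3: E_pack = V * C_now = 369.2 * 104.6 = 38618 Wh
Step 4: range = E_pack / consumption = 38618 / 176.9 = 218.3 km

218.3 km


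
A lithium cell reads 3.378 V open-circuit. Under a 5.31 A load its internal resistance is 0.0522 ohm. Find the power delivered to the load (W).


Step 1: V_terminal = OCV - I*R = 3.378 - 5.31 * 0.0522 = 3.1008 V
Step 2: P_out = V_terminal * I = 3.1008 * 5.31 = 16.47 W

16.47 W


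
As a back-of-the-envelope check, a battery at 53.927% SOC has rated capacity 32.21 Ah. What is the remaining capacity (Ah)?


remaining = SOC / 100 * total = 53.927 / 100 * 32.21 = 17.37 Ah

17.37 Ah


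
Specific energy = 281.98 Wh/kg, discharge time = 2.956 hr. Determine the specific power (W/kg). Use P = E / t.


P_specific = E / t = 281.98 / 2.956 = 95.39 W/kg

95.39 W/kg


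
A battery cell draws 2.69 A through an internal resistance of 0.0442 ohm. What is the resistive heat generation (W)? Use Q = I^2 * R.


Q = I^2 * R = 2.69^2 * 0.0442 = 0.3198 W

0.3198 W


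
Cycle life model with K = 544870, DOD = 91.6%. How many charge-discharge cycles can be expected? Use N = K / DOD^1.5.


DOD^1.5 = 876.68
N = K / DOD^1.5 = 544870 / 876.68 = 621.5

621.5 cycles


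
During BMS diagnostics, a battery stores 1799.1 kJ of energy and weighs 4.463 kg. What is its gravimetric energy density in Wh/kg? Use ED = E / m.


Convert: E = 1799.1 kJ = 499.75 Wh
ED = E / m = 499.75 / 4.463 = 112.0 Wh/kg

112.0 Wh/kg


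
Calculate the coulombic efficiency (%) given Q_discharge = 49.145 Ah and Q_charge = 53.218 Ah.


Coulombic efficiency = 49.145/53.218 * 100% = 92.35%

92.35%


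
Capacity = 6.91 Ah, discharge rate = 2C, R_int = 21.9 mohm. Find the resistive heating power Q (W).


Convert: R = 21.9 mohm = 0.0219 ohm
Step 1: I = C_rate * capacity = 2 * 6.91 = 13.82 A
Step 2: Q = I^2 * R = 13.82^2 * 0.0219 = 190.99 * 0.0219 = 4.183 W

4.183 W


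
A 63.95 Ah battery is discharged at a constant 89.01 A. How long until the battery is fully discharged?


t = capacity / current = 63.95 / 89.01 = 0.7185 hr

0.7185 hr


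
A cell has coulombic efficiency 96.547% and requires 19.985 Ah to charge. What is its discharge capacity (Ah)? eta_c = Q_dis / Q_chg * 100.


Q_dis = eta/100 * Q_chg = 96.547/100 * 19.985 = 19.29 Ah

19.29 Ah


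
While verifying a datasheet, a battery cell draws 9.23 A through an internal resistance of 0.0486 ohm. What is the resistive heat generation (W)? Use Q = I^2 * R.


I^2 = 85.193
Q = 85.193 * 0.0486 = 4.140 W

4.140 W


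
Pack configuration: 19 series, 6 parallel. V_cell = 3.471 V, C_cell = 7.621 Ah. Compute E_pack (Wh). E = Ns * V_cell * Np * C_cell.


V_pack = 19 * 3.471 = 65.949 V
C_pack = 6 * 7.621 = 45.726 Ah
E = V_pack * C_pack = 65.949 * 45.726 = 3016 Wh

3016 Wh


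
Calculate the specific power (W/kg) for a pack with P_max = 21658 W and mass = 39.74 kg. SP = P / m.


Specific power = 21658 W / 39.74 kg = 545.0 W/kg

545.0 W/kg


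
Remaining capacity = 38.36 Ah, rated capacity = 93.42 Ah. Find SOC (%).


SOC% = 38.36 / 93.42 * 100 = 41.06%

41.06%


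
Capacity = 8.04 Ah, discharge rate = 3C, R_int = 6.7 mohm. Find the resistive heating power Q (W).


Convert: R = 6.7 mohm = 0.0067 ohm
Step 1: I = C_rate * capacity = 3 * 8.04 = 24.12 A
Step 2: Q = I^2 * R = 24.12^2 * 0.0067 = 581.77 * 0.0067 = 3.898 W

3.898 W


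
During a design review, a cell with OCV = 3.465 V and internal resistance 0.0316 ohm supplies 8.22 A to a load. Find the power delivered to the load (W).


Step 1: V_terminal = OCV - I*R = 3.465 - 8.22 * 0.0316 = 3.2052 V
Step 2: P_out = V_terminal * I = 3.2052 * 8.22 = 26.35 W

26.35 W


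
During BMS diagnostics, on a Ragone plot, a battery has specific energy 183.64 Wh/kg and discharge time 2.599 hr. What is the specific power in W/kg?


P_specific = E / t = 183.64 / 2.599 = 70.66 W/kg

70.66 W/kg


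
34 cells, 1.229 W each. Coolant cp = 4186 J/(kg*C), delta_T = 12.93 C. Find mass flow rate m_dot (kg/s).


Step 1: Total heat Q = 34 * 1.229 W = 41.786 W
Step 2: denom = cp * dT = 4186 * 12.93 = 54125
Step 3: m_dot = 41.786 / 54125 = 7.720e-04 kg/s

7.720e-04 kg/s


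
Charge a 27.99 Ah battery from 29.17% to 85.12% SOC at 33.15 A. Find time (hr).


delta_Ah = 27.99 * (85.12 - 29.17) / 100 = 15.66 Ah
t = delta_Ah / I = 15.66 / 33.15 = 0.4724 hr

0.4724 hr


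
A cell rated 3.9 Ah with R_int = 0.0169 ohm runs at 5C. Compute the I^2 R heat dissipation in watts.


Step 1: I = C_rate * capacity = 5 * 3.9 = 19.5 A
Step 2: Q = I^2 * R = 19.5^2 * 0.0169 = 380.25 * 0.0169 = 6.426 W

6.426 W


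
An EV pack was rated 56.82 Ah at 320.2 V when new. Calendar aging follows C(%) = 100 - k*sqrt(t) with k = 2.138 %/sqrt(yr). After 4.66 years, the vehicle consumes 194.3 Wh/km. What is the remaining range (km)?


Step 1: capacity retention = 100 - 2.138 * sqrt(4.66) = 100 - 2.138 * 2.1587 = 95.385%
Step 2: C_now = 56.82 * 95.385/100 = 54.198 Ah
Step 3: E_pack = V * C_now = 320.2 * 54.198 = 17354 Wh
Step 4: range = E_pack / consumption = 17354 / 194.3 = 89.32 km

89.32 km


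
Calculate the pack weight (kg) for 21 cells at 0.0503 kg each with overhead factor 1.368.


m_pack = n * m_cell * overhead = 21 * 0.0503 * 1.368 = 1.445 kg

1.445 kg


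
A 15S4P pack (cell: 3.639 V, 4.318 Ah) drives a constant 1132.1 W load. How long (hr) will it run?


Step 1: E_pack = Ns * V_cell * Np * C_cell = 15 * 3.639 * 4 * 4.318 = 942.79 Wh
Step 2: t = E_pack / P = 942.79 / 1132.1 = 0.8328 hr

0.8328 hr


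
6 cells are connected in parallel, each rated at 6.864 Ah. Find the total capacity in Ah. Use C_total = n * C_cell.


Parallel capacities add: 6 * 6.864 Ah = 41.184 Ah

41.184 Ah


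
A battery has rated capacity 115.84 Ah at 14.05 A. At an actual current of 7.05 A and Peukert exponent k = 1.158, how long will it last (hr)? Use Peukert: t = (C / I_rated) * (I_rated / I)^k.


t_rated = C / I_rated = 115.84 / 14.05 = 8.2448 hr
(I_rated/I)^k = (1.9929)^1.158 = 2.2223
t = t_rated * (I_rated/I)^k = 8.2448 * 2.2223 = 18.32 hr

18.32 hr


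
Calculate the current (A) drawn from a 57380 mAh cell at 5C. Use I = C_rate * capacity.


Convert: capacity = 57380 mAh = 57.38 Ah
At 5C: I = 5 * 57.38 Ah = 286.9 A

286.9 A


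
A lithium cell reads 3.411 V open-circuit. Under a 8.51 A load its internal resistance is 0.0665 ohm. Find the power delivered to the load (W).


Step 1: V_terminal = OCV - I*R = 3.411 - 8.51 * 0.0665 = 2.8451 V
Step 2: P_out = V_terminal * I = 2.8451 * 8.51 = 24.21 W

24.21 W


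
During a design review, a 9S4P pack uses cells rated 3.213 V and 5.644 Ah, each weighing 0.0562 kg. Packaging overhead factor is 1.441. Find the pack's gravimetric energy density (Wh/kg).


Step 1: V_pack = 9 * 3.213 = 28.917 V
Step 2: C_pack = 4 * 5.644 = 22.576 Ah
Step 3: E_pack = V_pack * C_pack = 28.917 * 22.576 = 652.83 Wh
Step 4: m_pack = 9 * 4 * 0.0562 * 1.441 = 2.9154 kg
Step 5: ED = E_pack / m_pack = 652.83 / 2.9154 = 223.9 Wh/kg

223.9 Wh/kg


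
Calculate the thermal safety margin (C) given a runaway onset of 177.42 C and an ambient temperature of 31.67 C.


margin = T_onset - T_ambient = 177.42 - 31.67 = 145.75 C

145.75 C


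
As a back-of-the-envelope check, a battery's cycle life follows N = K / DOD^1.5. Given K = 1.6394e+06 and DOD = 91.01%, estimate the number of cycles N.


DOD^1.5 = 868.23
N = K / DOD^1.5 = 1.6394e+06 / 868.23 = 1888

1888 cycles


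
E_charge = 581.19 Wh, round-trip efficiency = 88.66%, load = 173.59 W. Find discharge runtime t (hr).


Step 1: E_discharge = eta/100 * E_charge = 88.66/100 * 581.19 = 515.28 Wh
Step 2: t = E_discharge / P = 515.28 / 173.59 = 2.968 hr

2.968 hr


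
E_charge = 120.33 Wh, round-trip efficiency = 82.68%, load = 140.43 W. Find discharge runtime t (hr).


Step 1: E_discharge = eta/100 * E_charge = 82.68/100 * 120.33 = 99.489 Wh
Step 2: t = E_discharge / P = 99.489 / 140.43 = 0.7085 hr

0.7085 hr


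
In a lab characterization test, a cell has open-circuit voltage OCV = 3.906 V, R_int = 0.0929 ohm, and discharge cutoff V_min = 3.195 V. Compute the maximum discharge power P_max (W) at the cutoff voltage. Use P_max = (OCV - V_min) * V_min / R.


dV = OCV - V_min = 0.711 V (so I_max = dV / R)
P_max = dV * V_min / R = 0.711 * 3.195 / 0.0929 = 24.45 W

24.45 W


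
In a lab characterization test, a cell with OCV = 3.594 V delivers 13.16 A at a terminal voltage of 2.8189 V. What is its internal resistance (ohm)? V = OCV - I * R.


R = (OCV - V) / I = (3.594 - 2.8189) / 13.16 = 0.05890 ohm

0.05890 ohm


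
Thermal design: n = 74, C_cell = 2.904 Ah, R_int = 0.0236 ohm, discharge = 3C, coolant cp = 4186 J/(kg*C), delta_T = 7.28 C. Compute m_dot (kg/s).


Step 1: I = 3 * 2.904 = 8.712 A
Step 2: Q_cell = I^2 * R = 8.712^2 * 0.0236 = 1.7912 W
Step 3: Q_total = 74 * 1.7912 = 132.55 W
Step 4: m_dot = Q_total / (cp * dT) = 132.55 / (4186 * 7.28) = 0.004350 kg/s

0.004350 kg/s


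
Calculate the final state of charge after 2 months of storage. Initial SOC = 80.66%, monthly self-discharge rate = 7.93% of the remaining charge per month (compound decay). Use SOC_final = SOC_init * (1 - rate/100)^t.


Monthly retention factor = 1 - 7.93/100 = 0.9207
Over 2 months: factor^2 = 0.84769
SOC_final = 80.66 * 0.84769 = 68.37%

68.37%


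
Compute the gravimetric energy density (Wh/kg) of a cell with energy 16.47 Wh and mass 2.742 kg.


Specific energy = 16.47 Wh / 2.742 kg = 6.007 Wh/kg

6.007 Wh/kg


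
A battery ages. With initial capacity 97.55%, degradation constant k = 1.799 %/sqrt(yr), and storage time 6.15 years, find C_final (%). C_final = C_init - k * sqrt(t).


Step 1: sqrt(6.15 yr) = 2.4799
Step 2: drop = 1.799 * 2.4799 = 4.4613
Step 3: C_final = 97.55 - 4.4613 = 93.09%

93.09%


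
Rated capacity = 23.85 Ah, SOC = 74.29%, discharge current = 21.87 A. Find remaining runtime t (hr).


Step 1: remaining = SOC/100 * C_total = 74.29/100 * 23.85 = 17.718 Ah
Step 2: t = remaining / I = 17.718 / 21.87 = 0.8102 hr

0.8102 hr


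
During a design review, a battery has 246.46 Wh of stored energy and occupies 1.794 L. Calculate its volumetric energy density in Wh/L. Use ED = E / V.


ED = E / V = 246.46 / 1.794 = 137.4 Wh/L

137.4 Wh/L


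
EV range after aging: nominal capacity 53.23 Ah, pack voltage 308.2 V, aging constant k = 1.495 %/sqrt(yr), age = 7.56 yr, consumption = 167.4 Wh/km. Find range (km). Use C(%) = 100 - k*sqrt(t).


Step 1: capacity retention = 100 - 1.495 * sqrt(7.56) = 100 - 1.495 * 2.7495 = 95.889%
Step 2: C_now = 53.23 * 95.889/100 = 51.042 Ah
Step 3: E_pack = V * C_now = 308.2 * 51.042 = 15731 Wh
Step 4: range = E_pack / consumption = 15731 / 167.4 = 93.97 km

93.97 km


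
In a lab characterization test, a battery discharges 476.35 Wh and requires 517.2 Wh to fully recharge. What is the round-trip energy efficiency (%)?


eta_e = E_dis / E_chg * 100 = 476.35 / 517.2 * 100 = 92.10%

92.10%


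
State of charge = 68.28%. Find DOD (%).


DOD = 100 - SOC = 100 - 68.28 = 31.72%

31.72%


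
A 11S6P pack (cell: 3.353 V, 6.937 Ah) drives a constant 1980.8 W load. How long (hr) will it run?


Step 1: E_pack = Ns * V_cell * Np * C_cell = 11 * 3.353 * 6 * 6.937 = 1535.1 Wh
Step 2: t = E_pack / P = 1535.1 / 1980.8 = 0.7750 hr

0.7750 hr


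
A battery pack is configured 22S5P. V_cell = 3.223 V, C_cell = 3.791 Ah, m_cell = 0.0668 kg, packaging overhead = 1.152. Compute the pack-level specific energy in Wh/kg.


Step 1: V_pack = 22 * 3.223 = 70.906 V
Step 2: C_pack = 5 * 3.791 = 18.955 Ah
Step 3: E_pack = V_pack * C_pack = 70.906 * 18.955 = 1344 Wh
Step 4: m_pack = 22 * 5 * 0.0668 * 1.152 = 8.4649 kg
Step 5: ED = E_pack / m_pack = 1344 / 8.4649 = 158.8 Wh/kg

158.8 Wh/kg


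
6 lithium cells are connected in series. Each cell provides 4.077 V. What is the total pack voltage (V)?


With 6 cells in series at 4.077 V each, V_pack = 24.462 V

24.462 V


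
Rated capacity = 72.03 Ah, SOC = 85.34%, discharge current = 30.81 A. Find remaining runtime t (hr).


Step 1: remaining = SOC/100 * C_total = 85.34/100 * 72.03 = 61.47 Ah
Step 2: t = remaining / I = 61.47 / 30.81 = 1.995 hr

1.995 hr


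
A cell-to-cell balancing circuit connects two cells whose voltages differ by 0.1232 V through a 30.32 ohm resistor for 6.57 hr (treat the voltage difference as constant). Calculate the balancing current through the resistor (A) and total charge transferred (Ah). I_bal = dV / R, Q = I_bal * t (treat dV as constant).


I_bal = dV / R = 0.1232 / 30.32 = 0.0040633 A
Q = I_bal * t = 0.0040633 * 6.57 = 0.02670 Ah

I=0.0040633 A, Q=0.02670 Ah


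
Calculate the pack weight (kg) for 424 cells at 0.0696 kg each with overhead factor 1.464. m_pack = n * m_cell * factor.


Cell mass sum = 424 * 0.0696 = 29.51 kg
With overhead 1.464: m_pack = 29.51 * 1.464 = 43.20 kg

43.20 kg


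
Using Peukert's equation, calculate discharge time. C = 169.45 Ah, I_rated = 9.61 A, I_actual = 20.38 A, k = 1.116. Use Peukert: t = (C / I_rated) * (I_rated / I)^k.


Step 1: t_rated = C / I_rated = 169.45 / 9.61 = 17.633 hr
Step 2: ratio = 9.61 / 20.38 = 0.47154
Step 3: ratio^k = 0.47154^1.116 = 0.43216
Step 4: t = t_rated * ratio^k = 17.633 * 0.43216 = 7.620 hr

7.620 hr


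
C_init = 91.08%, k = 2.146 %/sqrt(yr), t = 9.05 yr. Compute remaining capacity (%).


sqrt(t) = sqrt(9.05) = 3.0083
C_final = 91.08 - 2.146 * 3.0083 = 84.62%

84.62%


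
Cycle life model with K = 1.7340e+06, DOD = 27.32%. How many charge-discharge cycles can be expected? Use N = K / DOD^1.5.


Step 1: DOD^1.5 = 27.32^1.5 = 142.8
Step 2: N = 1.7340e+06 / 142.8 = 12140 cycles

12140 cycles


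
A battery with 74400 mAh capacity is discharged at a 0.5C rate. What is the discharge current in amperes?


Convert: capacity = 74400 mAh = 74.4 Ah
At 0.5C: I = 0.5 * 74.4 Ah = 37.2 A

37.2 A


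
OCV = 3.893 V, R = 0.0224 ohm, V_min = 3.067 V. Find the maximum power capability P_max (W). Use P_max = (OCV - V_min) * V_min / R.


P_max = (OCV - V_min) * V_min / R = (3.893 - 3.067) * 3.067 / 0.0224 = 0.826 * 3.067 / 0.0224 = 113.1 W

113.1 W


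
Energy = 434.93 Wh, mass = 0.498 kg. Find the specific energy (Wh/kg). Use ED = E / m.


ED = E / m = 434.93 / 0.498 = 873.4 Wh/kg

873.4 Wh/kg


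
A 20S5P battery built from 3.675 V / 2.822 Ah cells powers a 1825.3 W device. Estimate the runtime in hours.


Step 1: E_pack = Ns * V_cell * Np * C_cell = 20 * 3.675 * 5 * 2.822 = 1037.1 Wh
Step 2: t = E_pack / P = 1037.1 / 1825.3 = 0.5682 hr

0.5682 hr


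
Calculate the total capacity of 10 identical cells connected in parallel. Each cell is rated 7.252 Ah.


Parallel capacities add: 10 * 7.252 Ah = 72.52 Ah

72.52 Ah


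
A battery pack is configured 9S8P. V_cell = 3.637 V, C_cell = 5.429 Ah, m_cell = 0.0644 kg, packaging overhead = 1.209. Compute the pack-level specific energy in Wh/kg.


Step 1: V_pack = 9 * 3.637 = 32.733 V
Step 2: C_pack = 8 * 5.429 = 43.432 Ah
Step 3: E_pack = V_pack * C_pack = 32.733 * 43.432 = 1421.7 Wh
Step 4: m_pack = 9 * 8 * 0.0644 * 1.209 = 5.6059 kg
Step 5: ED = E_pack / m_pack = 1421.7 / 5.6059 = 253.6 Wh/kg

253.6 Wh/kg


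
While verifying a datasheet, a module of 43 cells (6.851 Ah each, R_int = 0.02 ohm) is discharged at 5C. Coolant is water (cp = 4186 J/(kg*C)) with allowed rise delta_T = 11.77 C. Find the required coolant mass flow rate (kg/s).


Step 1: I = 5 * 6.851 = 34.255 A
Step 2: Q_cell = I^2 * R = 34.255^2 * 0.02 = 23.468 W
Step 3: Q_total = 43 * 23.468 = 1009.1 W
Step 4: m_dot = Q_total / (cp * dT) = 1009.1 / (4186 * 11.77) = 0.02048 kg/s

0.02048 kg/s


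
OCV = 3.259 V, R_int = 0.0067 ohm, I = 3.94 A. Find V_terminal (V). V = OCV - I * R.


V = OCV - I*R = 3.259 - 3.94 * 0.0067 = 3.233 V

3.233 V


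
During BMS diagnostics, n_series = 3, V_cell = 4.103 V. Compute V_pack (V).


With 3 cells in series at 4.103 V each, V_pack = 12.309 V

12.309 V


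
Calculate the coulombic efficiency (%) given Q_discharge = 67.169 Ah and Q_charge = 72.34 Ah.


eta_c = Q_dis / Q_chg * 100 = 67.169 / 72.34 * 100 = 92.85%

92.85%


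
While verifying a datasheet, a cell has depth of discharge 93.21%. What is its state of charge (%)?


SOC = 100 - DOD = 100 - 93.21 = 6.79%

6.79%


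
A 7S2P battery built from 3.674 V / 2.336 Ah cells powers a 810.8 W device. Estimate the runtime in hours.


Step 1: E_pack = Ns * V_cell * Np * C_cell = 7 * 3.674 * 2 * 2.336 = 120.15 Wh
Step 2: t = E_pack / P = 120.15 / 810.8 = 0.1482 hr

0.1482 hr


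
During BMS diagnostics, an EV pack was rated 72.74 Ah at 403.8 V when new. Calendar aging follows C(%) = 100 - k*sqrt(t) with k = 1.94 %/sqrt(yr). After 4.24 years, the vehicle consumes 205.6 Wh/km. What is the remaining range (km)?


Step 1: capacity retention = 100 - 1.94 * sqrt(4.24) = 100 - 1.94 * 2.0591 = 96.005%
Step 2: C_now = 72.74 * 96.005/100 = 69.834 Ah
Step 3: E_pack = V * C_now = 403.8 * 69.834 = 28199 Wh
Step 4: range = E_pack / consumption = 28199 / 205.6 = 137.2 km

137.2 km


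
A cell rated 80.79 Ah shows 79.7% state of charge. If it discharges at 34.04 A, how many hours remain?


Step 1: remaining = SOC/100 * C_total = 79.7/100 * 80.79 = 64.39 Ah
Step 2: t = remaining / I = 64.39 / 34.04 = 1.892 hr

1.892 hr


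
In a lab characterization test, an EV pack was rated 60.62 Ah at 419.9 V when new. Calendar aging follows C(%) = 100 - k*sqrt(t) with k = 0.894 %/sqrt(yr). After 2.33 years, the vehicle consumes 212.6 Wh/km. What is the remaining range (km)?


Step 1: capacity retention = 100 - 0.894 * sqrt(2.33) = 100 - 0.894 * 1.5264 = 98.635%
Step 2: C_now = 60.62 * 98.635/100 = 59.793 Ah
Step 3: E_pack = V * C_now = 419.9 * 59.793 = 25107 Wh
Step 4: range = E_pack / consumption = 25107 / 212.6 = 118.1 km

118.1 km


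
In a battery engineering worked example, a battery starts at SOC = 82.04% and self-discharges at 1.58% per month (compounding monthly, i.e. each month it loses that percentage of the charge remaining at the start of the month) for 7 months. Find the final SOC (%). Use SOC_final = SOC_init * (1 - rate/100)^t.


decay = (1 - 1.58/100)^7 = 0.89451
SOC_final = 82.04 * 0.89451 = 73.39%

73.39%


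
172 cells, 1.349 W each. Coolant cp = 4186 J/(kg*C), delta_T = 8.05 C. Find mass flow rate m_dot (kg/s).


Q_total = 172 * 1.349 = 232.03 W
m_dot = Q_total / (cp * dT) = 232.03 / (4186 * 8.05) = 0.006886 kg/s

0.006886 kg/s


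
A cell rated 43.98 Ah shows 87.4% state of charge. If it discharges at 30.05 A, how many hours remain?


Step 1: remaining = SOC/100 * C_total = 87.4/100 * 43.98 = 38.439 Ah
Step 2: t = remaining / I = 38.439 / 30.05 = 1.279 hr

1.279 hr


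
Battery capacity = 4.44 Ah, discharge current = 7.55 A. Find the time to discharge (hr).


Runtime = 4.44 Ah / 7.55 A = 0.5881 hr

0.5881 hr


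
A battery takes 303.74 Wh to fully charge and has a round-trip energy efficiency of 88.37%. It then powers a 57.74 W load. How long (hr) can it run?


Step 1: E_discharge = eta/100 * E_charge = 88.37/100 * 303.74 = 268.42 Wh
Step 2: t = E_discharge / P = 268.42 / 57.74 = 4.649 hr

4.649 hr


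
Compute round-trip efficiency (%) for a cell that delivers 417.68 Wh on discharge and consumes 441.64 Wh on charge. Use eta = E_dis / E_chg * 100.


Round-trip efficiency = 417.68/441.64 * 100% = 94.57%

94.57%


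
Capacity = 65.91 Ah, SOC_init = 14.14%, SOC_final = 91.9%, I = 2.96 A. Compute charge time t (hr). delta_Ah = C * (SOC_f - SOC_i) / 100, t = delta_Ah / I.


delta_Ah = 65.91 * (91.9 - 14.14) / 100 = 51.252 Ah
t = delta_Ah / I = 51.252 / 2.96 = 17.31 hr

17.31 hr


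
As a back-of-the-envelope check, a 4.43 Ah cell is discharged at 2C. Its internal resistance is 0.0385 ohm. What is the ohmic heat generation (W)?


Step 1: I = C_rate * capacity = 2 * 4.43 = 8.86 A
Step 2: Q = I^2 * R = 8.86^2 * 0.0385 = 78.5 * 0.0385 = 3.022 W

3.022 W


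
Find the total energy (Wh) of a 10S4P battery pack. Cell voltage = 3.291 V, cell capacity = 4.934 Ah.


E = Ns * Vcell * Np * Ccell = 10 * 3.291 * 4 * 4.934 = 649.5 Wh

649.5 Wh


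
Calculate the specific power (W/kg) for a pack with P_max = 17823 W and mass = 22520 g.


Convert: m = 22520 g = 22.52 kg
SP = P / m = 17823 / 22.52 = 791.4 W/kg

791.4 W/kg


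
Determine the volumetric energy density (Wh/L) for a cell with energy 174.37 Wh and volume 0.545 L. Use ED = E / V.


Volumetric ED = 174.37 Wh / 0.545 L = 319.9 Wh/L

319.9 Wh/L


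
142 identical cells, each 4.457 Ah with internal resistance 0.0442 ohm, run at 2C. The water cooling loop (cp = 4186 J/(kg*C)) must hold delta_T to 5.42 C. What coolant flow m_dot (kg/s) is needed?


Step 1: I = 2 * 4.457 = 8.914 A
Step 2: Q_cell = I^2 * R = 8.914^2 * 0.0442 = 3.5121 W
Step 3: Q_total = 142 * 3.5121 = 498.72 W
Step 4: m_dot = Q_total / (cp * dT) = 498.72 / (4186 * 5.42) = 0.02198 kg/s

0.02198 kg/s


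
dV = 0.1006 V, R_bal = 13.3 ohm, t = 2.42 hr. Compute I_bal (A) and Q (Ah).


First, Ohm's law: I_bal = 0.1006 V / 13.3 ohm = 0.0075639 A
Then Q = I * t = 0.0075639 A * 2.42 hr = 0.01830 Ah

I=0.0075639 A, Q=0.01830 Ah


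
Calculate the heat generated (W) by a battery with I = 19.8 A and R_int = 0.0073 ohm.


I^2 = 392.04
Q = 392.04 * 0.0073 = 2.862 W

2.862 W


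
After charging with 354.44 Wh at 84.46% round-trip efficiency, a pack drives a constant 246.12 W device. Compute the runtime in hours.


Step 1: E_discharge = eta/100 * E_charge = 84.46/100 * 354.44 = 299.36 Wh
Step 2: t = E_discharge / P = 299.36 / 246.12 = 1.216 hr

1.216 hr


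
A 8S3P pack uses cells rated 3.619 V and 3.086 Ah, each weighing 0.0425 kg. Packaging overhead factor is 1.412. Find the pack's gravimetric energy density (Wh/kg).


Step 1: V_pack = 8 * 3.619 = 28.952 V
Step 2: C_pack = 3 * 3.086 = 9.258 Ah
Step 3: E_pack = V_pack * C_pack = 28.952 * 9.258 = 268.04 Wh
Step 4: m_pack = 8 * 3 * 0.0425 * 1.412 = 1.4402 kg
Step 5: ED = E_pack / m_pack = 268.04 / 1.4402 = 186.1 Wh/kg

186.1 Wh/kg


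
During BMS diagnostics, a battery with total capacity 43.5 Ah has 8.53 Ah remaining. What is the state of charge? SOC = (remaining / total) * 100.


SOC = (remaining / total) * 100 = (8.53 / 43.5) * 100 = 19.61%

19.61%


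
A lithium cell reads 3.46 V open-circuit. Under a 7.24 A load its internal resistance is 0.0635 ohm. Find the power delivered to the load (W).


Step 1: V_terminal = OCV - I*R = 3.46 - 7.24 * 0.0635 = 3.0003 V
Step 2: P_out = V_terminal * I = 3.0003 * 7.24 = 21.72 W

21.72 W


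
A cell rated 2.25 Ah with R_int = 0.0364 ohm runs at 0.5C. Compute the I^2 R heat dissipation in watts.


Step 1: I = C_rate * capacity = 0.5 * 2.25 = 1.125 A
Step 2: Q = I^2 * R = 1.125^2 * 0.0364 = 1.2656 * 0.0364 = 0.04607 W

0.04607 W


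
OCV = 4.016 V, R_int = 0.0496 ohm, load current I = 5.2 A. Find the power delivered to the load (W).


Step 1: V_terminal = OCV - I*R = 4.016 - 5.2 * 0.0496 = 3.7581 V
Step 2: P_out = V_terminal * I = 3.7581 * 5.2 = 19.54 W

19.54 W


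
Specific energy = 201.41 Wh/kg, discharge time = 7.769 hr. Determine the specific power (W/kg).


Specific power = 201.41 Wh/kg / 7.769 hr = 25.92 W/kg

25.92 W/kg


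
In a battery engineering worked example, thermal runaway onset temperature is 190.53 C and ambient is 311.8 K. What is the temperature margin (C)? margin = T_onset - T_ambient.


Convert: T_ambient = 311.8 K = 38.65 C
margin = 190.53 - 38.65 = 151.88 C

151.88 C


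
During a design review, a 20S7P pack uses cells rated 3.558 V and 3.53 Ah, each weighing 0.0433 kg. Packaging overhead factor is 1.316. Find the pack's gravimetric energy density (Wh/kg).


Step 1: V_pack = 20 * 3.558 = 71.16 V
Step 2: C_pack = 7 * 3.53 = 24.71 Ah
Step 3: E_pack = V_pack * C_pack = 71.16 * 24.71 = 1758.4 Wh
Step 4: m_pack = 20 * 7 * 0.0433 * 1.316 = 7.9776 kg
Step 5: ED = E_pack / m_pack = 1758.4 / 7.9776 = 220.4 Wh/kg

220.4 Wh/kg


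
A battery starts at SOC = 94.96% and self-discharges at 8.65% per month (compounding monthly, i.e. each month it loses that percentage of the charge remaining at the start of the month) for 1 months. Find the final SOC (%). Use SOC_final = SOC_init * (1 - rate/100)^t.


decay = (1 - 8.65/100)^1 = 0.9135
SOC_final = 94.96 * 0.9135 = 86.75%

86.75%


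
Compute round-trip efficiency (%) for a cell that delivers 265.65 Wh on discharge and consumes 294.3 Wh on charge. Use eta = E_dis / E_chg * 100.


Round-trip efficiency = 265.65/294.3 * 100% = 90.27%

90.27%


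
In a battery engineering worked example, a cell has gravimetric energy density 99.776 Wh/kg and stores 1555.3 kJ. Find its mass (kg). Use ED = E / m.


Convert: E = 1555.3 kJ = 432.03 Wh
m = E / ED = 432.03 / 99.776 = 4.330 kg

4.330 kg


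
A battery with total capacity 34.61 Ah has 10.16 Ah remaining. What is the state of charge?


SOC = (remaining / total) * 100 = (10.16 / 34.61) * 100 = 29.36%

29.36%


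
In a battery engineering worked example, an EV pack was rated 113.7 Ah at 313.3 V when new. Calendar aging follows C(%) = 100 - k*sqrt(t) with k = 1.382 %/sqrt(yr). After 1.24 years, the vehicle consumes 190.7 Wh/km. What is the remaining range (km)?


Step 1: capacity retention = 100 - 1.382 * sqrt(1.24) = 100 - 1.382 * 1.1136 = 98.461%
Step 2: C_now = 113.7 * 98.461/100 = 111.95 Ah
Step 3: E_pack = V * C_now = 313.3 * 111.95 = 35074 Wh
Step 4: range = E_pack / consumption = 35074 / 190.7 = 183.9 km

183.9 km


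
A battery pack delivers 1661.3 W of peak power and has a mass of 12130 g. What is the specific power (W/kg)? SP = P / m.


Convert: m = 12130 g = 12.13 kg
SP = P / m = 1661.3 / 12.13 = 137.0 W/kg

137.0 W/kg


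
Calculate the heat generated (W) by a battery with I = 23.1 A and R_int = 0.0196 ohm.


Q = I^2 * R = 23.1^2 * 0.0196 = 10.46 W

10.46 W


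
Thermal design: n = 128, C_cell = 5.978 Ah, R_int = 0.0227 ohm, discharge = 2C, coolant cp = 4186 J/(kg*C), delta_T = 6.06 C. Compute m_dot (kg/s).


Step 1: I = 2 * 5.978 = 11.956 A
Step 2: Q_cell = I^2 * R = 11.956^2 * 0.0227 = 3.2449 W
Step 3: Q_total = 128 * 3.2449 = 415.35 W
Step 4: m_dot = Q_total / (cp * dT) = 415.35 / (4186 * 6.06) = 0.01637 kg/s

0.01637 kg/s


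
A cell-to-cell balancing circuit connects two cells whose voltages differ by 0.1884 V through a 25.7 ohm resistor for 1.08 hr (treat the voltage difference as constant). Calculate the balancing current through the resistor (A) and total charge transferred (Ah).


I_bal = dV / R = 0.1884 / 25.7 = 0.0073307 A
Q = I_bal * t = 0.0073307 * 1.08 = 0.007917 Ah

I=0.0073307 A, Q=0.007917 Ah


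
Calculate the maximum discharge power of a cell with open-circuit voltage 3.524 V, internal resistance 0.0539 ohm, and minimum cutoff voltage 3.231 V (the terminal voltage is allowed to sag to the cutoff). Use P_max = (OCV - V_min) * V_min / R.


P_max = (OCV - V_min) * V_min / R = (3.524 - 3.231) * 3.231 / 0.0539 = 0.293 * 3.231 / 0.0539 = 17.56 W

17.56 W


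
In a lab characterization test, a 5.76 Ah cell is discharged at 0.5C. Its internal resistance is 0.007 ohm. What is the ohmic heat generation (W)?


Step 1: I = C_rate * capacity = 0.5 * 5.76 = 2.88 A
Step 2: Q = I^2 * R = 2.88^2 * 0.007 = 8.2944 * 0.007 = 0.05806 W

0.05806 W


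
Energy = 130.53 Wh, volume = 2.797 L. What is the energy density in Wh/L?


Volumetric ED = 130.53 Wh / 2.797 L = 46.67 Wh/L

46.67 Wh/L


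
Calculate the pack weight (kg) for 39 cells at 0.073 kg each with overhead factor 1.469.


Cell mass sum = 39 * 0.073 = 2.847 kg
With overhead 1.469: m_pack = 2.847 * 1.469 = 4.182 kg

4.182 kg


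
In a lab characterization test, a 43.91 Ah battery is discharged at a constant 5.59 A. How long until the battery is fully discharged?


Runtime = 43.91 Ah / 5.59 A = 7.855 hr

7.855 hr


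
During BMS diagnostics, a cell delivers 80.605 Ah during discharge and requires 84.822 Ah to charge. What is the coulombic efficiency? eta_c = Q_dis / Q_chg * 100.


eta_c = Q_dis / Q_chg * 100 = 80.605 / 84.822 * 100 = 95.03%

95.03%


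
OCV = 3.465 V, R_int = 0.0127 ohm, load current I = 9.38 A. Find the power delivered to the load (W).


Step 1: V_terminal = OCV - I*R = 3.465 - 9.38 * 0.0127 = 3.3459 V
Step 2: P_out = V_terminal * I = 3.3459 * 9.38 = 31.38 W

31.38 W


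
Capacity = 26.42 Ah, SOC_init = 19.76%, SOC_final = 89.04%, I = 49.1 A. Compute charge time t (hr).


delta_Ah = 26.42 * (89.04 - 19.76) / 100 = 18.304 Ah
t = delta_Ah / I = 18.304 / 49.1 = 0.3728 hr

0.3728 hr


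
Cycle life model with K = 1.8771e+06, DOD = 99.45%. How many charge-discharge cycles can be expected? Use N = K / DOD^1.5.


Step 1: DOD^1.5 = 99.45^1.5 = 991.76
Step 2: N = 1.8771e+06 / 991.76 = 1893 cycles

1893 cycles


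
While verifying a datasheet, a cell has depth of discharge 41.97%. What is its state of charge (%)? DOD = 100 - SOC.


SOC = 100 - DOD = 100 - 41.97 = 58.03%

58.03%


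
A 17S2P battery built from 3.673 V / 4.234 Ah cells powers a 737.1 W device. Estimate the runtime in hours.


Step 1: E_pack = Ns * V_cell * Np * C_cell = 17 * 3.673 * 2 * 4.234 = 528.75 Wh
Step 2: t = E_pack / P = 528.75 / 737.1 = 0.7173 hr

0.7173 hr


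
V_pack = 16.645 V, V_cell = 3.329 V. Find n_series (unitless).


n = V_pack / V_cell = 16.645 / 3.329 = 5

5


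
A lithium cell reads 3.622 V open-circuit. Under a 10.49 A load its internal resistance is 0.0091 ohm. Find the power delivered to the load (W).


Step 1: V_terminal = OCV - I*R = 3.622 - 10.49 * 0.0091 = 3.5265 V
Step 2: P_out = V_terminal * I = 3.5265 * 10.49 = 36.99 W

36.99 W


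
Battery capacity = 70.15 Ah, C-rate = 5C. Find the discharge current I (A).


I = C_rate * capacity = 5 * 70.15 = 350.75 A

350.75 A


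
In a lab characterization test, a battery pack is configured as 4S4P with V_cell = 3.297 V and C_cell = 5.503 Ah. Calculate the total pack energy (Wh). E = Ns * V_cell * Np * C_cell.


V_pack = 4 * 3.297 = 13.188 V
C_pack = 4 * 5.503 = 22.012 Ah
E = V_pack * C_pack = 13.188 * 22.012 = 290.3 Wh

290.3 Wh


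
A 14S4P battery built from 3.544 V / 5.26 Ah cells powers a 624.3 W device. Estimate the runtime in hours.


Step 1: E_pack = Ns * V_cell * Np * C_cell = 14 * 3.544 * 4 * 5.26 = 1043.9 Wh
Step 2: t = E_pack / P = 1043.9 / 624.3 = 1.672 hr

1.672 hr


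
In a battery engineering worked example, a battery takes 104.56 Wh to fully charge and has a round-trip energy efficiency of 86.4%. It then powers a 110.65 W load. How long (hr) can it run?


Step 1: E_discharge = eta/100 * E_charge = 86.4/100 * 104.56 = 90.34 Wh
Step 2: t = E_discharge / P = 90.34 / 110.65 = 0.8164 hr

0.8164 hr


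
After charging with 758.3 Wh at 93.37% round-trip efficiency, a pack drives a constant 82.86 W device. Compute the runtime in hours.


Step 1: E_discharge = eta/100 * E_charge = 93.37/100 * 758.3 = 708.02 Wh
Step 2: t = E_discharge / P = 708.02 / 82.86 = 8.545 hr

8.545 hr


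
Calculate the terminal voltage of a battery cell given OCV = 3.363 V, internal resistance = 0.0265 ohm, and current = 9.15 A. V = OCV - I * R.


IR drop = 9.15 * 0.0265 = 0.24248 V
V = 3.363 - 0.24248 = 3.121 V

3.121 V


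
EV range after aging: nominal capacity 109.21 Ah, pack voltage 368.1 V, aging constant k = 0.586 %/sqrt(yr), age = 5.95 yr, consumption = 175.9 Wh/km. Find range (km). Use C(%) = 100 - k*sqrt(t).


Step 1: capacity retention = 100 - 0.586 * sqrt(5.95) = 100 - 0.586 * 2.4393 = 98.571%
Step 2: C_now = 109.21 * 98.571/100 = 107.65 Ah
Step 3: E_pack = V * C_now = 368.1 * 107.65 = 39626 Wh
Step 4: range = E_pack / consumption = 39626 / 175.9 = 225.3 km

225.3 km


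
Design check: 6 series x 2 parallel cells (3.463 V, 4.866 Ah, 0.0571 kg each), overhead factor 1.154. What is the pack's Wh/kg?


Step 1: V_pack = 6 * 3.463 = 20.778 V
Step 2: C_pack = 2 * 4.866 = 9.732 Ah
Step 3: E_pack = V_pack * C_pack = 20.778 * 9.732 = 202.21 Wh
Step 4: m_pack = 6 * 2 * 0.0571 * 1.154 = 0.79072 kg
Step 5: ED = E_pack / m_pack = 202.21 / 0.79072 = 255.7 Wh/kg

255.7 Wh/kg


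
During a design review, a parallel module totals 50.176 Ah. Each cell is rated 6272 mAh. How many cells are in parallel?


Convert: C_cell = 6272 mAh = 6.272 Ah
n = C_total / C_cell = 50.176 / 6.272 = 8

8
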